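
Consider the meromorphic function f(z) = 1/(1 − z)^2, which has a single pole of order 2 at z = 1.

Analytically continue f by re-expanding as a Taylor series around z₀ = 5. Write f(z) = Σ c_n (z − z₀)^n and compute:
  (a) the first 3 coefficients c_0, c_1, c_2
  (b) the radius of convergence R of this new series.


Let w = z − z₀, so z = z₀ + w.
Then 1 − z = 1 − (z₀ + w) = (1 − z₀) − w = -4 − w.
f(z) = 1/(-4 − w)^2 = (1/(-4)^2) · (1 − w/(-4))^{−2}.
By the binomial series (1−u)^{−2} = Σ_{n≥0} C(n+1, 1) u^n for |u|<1, with u = w/(-4):
  c_n = C(n+1, 1) / (-4)^(n+2).
  c_0 = 1/(-4)^2 = 1/16.
  c_1 = 2/(-4)^3 = -1/32.
  c_2 = 3/(-4)^4 = 3/256.
The series is valid for |w/d| < 1, i.e. |z − z₀| < |d|.
Radius of convergence: R = |1 − z₀| = |-4| = 4 (distance from z₀ to the singularity z = 1).

c_0 = 1/16, c_1 = -1/32, c_2 = 3/256; R = 4.


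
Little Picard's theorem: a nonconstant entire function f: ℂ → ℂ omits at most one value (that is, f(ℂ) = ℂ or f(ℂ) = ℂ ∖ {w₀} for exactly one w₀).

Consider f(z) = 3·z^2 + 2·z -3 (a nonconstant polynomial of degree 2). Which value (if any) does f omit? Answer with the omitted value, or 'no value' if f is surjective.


Little Picard bounds the complement of f(ℂ) to at most one point.
For every w ∈ ℂ, the equation p(z) − w = 0 is a nonconstant polynomial in z and hence has at least one root by the fundamental theorem of algebra. So p is surjective onto ℂ, omitting no value.

Omitted value: no value.


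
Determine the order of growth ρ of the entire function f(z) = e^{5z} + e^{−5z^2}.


Each summand is entire of order 1 and 2 respectively (as in the single-exponential case). The order of a sum is at most the max of the orders, so ρ ≤ 2. For the lower bound: on |z|=r choose arg z so that -5z^2 is real positive; then |e^{-5z^2}| = e^{5r^2} while |e^{5z}| ≤ e^{5r^1} = o(e^{5r^2}). So |f| ≥ e^{5r^2}(1 − o(1)) and ρ ≥ 2. Hence ρ = max(1, 2) = 2.
Therefore ρ = 2.

Order ρ = 2.


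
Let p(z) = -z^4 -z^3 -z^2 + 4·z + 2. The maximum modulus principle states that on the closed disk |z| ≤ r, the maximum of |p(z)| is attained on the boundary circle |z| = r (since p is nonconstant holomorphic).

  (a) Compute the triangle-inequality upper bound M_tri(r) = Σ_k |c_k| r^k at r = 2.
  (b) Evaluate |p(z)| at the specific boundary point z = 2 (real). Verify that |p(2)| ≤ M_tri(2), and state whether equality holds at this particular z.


Coefficients: c_0 = 2, c_1 = 4, c_2 = -1, c_3 = -1, c_4 = -1. Radius r = 2.
Part (a). Triangle bound: M_tri(r) = Σ_k |c_k| r^k
  = |2|·2^0 + |4|·2^1 + |-1|·2^2 + |-1|·2^3 + |-1|·2^4
  = 2 + 8 + 4 + 8 + 16 = 38.
This bounds M(r) := max_{|z|=r} |p(z)| from above; equality holds iff all terms c_k z^k can be made to align in phase at a single z on |z|=r.
Part (b). At z = 2 (real, on the circle |z| = r):
  p(2) = (2)·2^0 + (4)·2^1 + (-1)·2^2 + (-1)·2^3 + (-1)·2^4 = -18.
  |p(2)| = 18.
Check: |p(2)| = 18 ≤ 38 = M_tri(2). ✓ Equality does not hold at z = 2 (the coefficients have mixed signs, so the terms do not all align in phase there).

M_tri(2) = 38; |p(2)| = 18; equality at z=2: no.


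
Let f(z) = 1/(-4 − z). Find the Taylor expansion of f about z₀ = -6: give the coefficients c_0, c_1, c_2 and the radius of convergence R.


Let w = z − z₀, so z = z₀ + w.
Then -4 − z = -4 − (z₀ + w) = (-4 − z₀) − w = 2 − w.
f(z) = 1/(2 − w) = (1/(2)) · 1/(1 − w/(2)) = Σ_{n≥0} w^n / (2)^(n+1).
So c_n = 1/(2)^(n+1):
  c_0 = 1/(2)^1 = 1/2.
  c_1 = 1/(2)^2 = 1/4.
  c_2 = 1/(2)^3 = 1/8.
The series is valid for |w/d| < 1, i.e. |z − z₀| < |d|.
Radius of convergence: R = |-4 − z₀| = |2| = 2 (distance from z₀ to the singularity z = -4).

c_0 = 1/2, c_1 = 1/4, c_2 = 1/8; R = 2.


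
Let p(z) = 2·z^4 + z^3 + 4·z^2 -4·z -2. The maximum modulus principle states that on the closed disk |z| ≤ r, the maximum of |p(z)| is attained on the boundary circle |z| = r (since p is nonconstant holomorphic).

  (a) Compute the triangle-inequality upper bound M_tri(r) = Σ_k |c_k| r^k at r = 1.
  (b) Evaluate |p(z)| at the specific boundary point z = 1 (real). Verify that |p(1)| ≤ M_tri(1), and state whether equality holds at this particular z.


Coefficients: c_0 = -2, c_1 = -4, c_2 = 4, c_3 = 1, c_4 = 2. Radius r = 1.
Part (a). Triangle bound: M_tri(r) = Σ_k |c_k| r^k
  = |-2|·1^0 + |-4|·1^1 + |4|·1^2 + |1|·1^3 + |2|·1^4
  = 2 + 4 + 4 + 1 + 2 = 13.
This bounds M(r) := max_{|z|=r} |p(z)| from above; equality holds iff all terms c_k z^k can be made to align in phase at a single z on |z|=r.
Part (b). At z = 1 (real, on the circle |z| = r):
  p(1) = (-2)·1^0 + (-4)·1^1 + (4)·1^2 + (1)·1^3 + (2)·1^4 = 1.
  |p(1)| = 1.
Check: |p(1)| = 1 ≤ 13 = M_tri(1). ✓ Equality does not hold at z = 1 (the coefficients have mixed signs, so the terms do not all align in phase there).

M_tri(1) = 13; |p(1)| = 1; equality at z=1: no.


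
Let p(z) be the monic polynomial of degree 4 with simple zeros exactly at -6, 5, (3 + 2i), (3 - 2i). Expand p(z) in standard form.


The polynomial is p(z) = ∏_{α ∈ S} (z − α), where S = {-6, 5, (3 + 2i), (3 - 2i)}.
Expanding the product yields: p(z) = z^4 -5·z^3 -23·z^2 + 193·z -390.
Note conjugate pairs combine to real quadratics: (z − (3+2i))(z − (3−2i)) = z² − 6z + 13.
The resulting polynomial has degree 4 and real coefficients as required.

p(z) = z^4 -5·z^3 -23·z^2 + 193·z -390.


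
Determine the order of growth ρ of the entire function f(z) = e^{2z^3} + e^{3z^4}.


Each summand is entire of order 3 and 4 respectively (as in the single-exponential case). The order of a sum is at most the max of the orders, so ρ ≤ 4. For the lower bound: on |z|=r choose arg z so that 3z^4 is real positive; then |e^{3z^4}| = e^{3r^4} while |e^{2z^3}| ≤ e^{2r^3} = o(e^{3r^4}). So |f| ≥ e^{3r^4}(1 − o(1)) and ρ ≥ 4. Hence ρ = max(3, 4) = 4.
Therefore ρ = 4.

Order ρ = 4.


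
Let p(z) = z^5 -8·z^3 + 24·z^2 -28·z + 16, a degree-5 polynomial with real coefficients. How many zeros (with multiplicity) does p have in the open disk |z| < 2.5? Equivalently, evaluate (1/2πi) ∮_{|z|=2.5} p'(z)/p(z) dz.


The zeros of p are: -4, (1 + 1i), (1 - 1i), (1 + 1i), (1 - 1i).
Their magnitudes are: 4, 1.414, 1.414, 1.414, 1.414.
Zeros with |z| < R = 2.5: (1 + 1i), (1 - 1i), (1 + 1i), (1 - 1i).
Count = 4.
By the argument principle, (1/2πi) ∮_{|z|=R} p'(z)/p(z) dz equals exactly this count.

Number of zeros inside |z| < 2.5: 4.


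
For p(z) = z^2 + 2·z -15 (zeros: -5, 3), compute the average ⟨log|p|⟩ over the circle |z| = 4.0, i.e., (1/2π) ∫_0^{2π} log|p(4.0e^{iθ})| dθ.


Zeros: -5, 3; r = 4.0.
Inside |z| < r: 3. Outside (|z| ≥ r): -5.
p(0) = -15, so log|p(0)| = log(15) = 2.7081.
Apply Jensen: I(r) = log|p(0)| + Σ_k log(r/|z_k|), summed over zeros inside |z| < r.
  log(r/|z_k|) for z_k = 3: log(4.0/3) = 0.2877
  Outside zeros (-5) contribute nothing to the Jensen sum.
Sum over inside zeros: 0.2877.
I(r) = log|p(0)| + (inside sum) = 2.7081 + 0.2877 = 2.9957.
Note: since some zeros are outside |z| ≤ r, the simplified n·log(r) form does NOT apply — only the inside zeros contribute.

I(r) ≈ 2.9957.


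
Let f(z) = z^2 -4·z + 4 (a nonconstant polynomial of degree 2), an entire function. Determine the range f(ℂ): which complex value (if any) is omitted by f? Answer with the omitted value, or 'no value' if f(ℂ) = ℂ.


Little Picard bounds the complement of f(ℂ) to at most one point.
For every w ∈ ℂ, the equation p(z) − w = 0 is a nonconstant polynomial in z and hence has at least one root by the fundamental theorem of algebra. So p is surjective onto ℂ, omitting no value.

Omitted value: no value.


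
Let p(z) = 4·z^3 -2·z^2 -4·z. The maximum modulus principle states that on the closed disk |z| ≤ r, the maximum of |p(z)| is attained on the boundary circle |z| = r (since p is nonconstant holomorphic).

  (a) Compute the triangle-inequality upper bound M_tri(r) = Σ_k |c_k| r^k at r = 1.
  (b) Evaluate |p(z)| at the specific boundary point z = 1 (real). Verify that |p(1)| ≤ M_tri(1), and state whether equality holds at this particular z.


Coefficients: c_0 = 0, c_1 = -4, c_2 = -2, c_3 = 4. Radius r = 1.
Part (a). Triangle bound: M_tri(r) = Σ_k |c_k| r^k
  = |0|·1^0 + |-4|·1^1 + |-2|·1^2 + |4|·1^3
  = 0 + 4 + 2 + 4 = 10.
This bounds M(r) := max_{|z|=r} |p(z)| from above; equality holds iff all terms c_k z^k can be made to align in phase at a single z on |z|=r.
Part (b). At z = 1 (real, on the circle |z| = r):
  p(1) = (0)·1^0 + (-4)·1^1 + (-2)·1^2 + (4)·1^3 = -2.
  |p(1)| = 2.
Check: |p(1)| = 2 ≤ 10 = M_tri(1). ✓ Equality does not hold at z = 1 (the coefficients have mixed signs, so the terms do not all align in phase there).

M_tri(1) = 10; |p(1)| = 2; equality at z=1: no.


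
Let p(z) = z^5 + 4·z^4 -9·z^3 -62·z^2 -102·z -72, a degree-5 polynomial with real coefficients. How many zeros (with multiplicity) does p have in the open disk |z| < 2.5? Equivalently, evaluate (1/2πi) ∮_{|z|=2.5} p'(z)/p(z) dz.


The zeros of p are: (-1 + 1i), (-1 - 1i), 4, -3, -3.
Their magnitudes are: 1.414, 1.414, 4, 3, 3.
Zeros with |z| < R = 2.5: (-1 + 1i), (-1 - 1i).
Count = 2.
By the argument principle, (1/2πi) ∮_{|z|=R} p'(z)/p(z) dz equals exactly this count.

Number of zeros inside |z| < 2.5: 2.


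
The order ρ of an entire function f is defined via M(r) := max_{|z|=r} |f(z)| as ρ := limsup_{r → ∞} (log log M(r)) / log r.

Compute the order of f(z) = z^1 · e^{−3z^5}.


M(r) = max_{|z|=r} |1|·|z|^1·|e^{−3z^5}| = 1·r^1 · e^{3r^5} (the factors attain their maxima compatibly on |z|=r). Then log M(r) = log 1 + 1·log r + 3r^5, dominated by the last term, so log log M(r) ~ 5·log r. The polynomial factor 1z^1 contributes only a log r term and does not affect the order. ρ = 5.
Therefore ρ = 5.

Order ρ = 5.


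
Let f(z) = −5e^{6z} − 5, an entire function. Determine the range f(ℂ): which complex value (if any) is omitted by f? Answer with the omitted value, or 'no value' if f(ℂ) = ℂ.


Little Picard bounds the complement of f(ℂ) to at most one point.
e^{6z} is never zero on ℂ, so -5·e^{6z} takes every value in ℂ ∖ {0}. Adding -5 shifts the range to ℂ ∖ {-5}. Thus f omits exactly the value -5.

Omitted value: -5.


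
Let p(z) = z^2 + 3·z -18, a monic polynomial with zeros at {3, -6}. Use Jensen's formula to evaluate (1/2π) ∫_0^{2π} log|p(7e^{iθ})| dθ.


Zeros: -6, 3; r = 7.
Inside |z| < r: -6, 3. Outside (|z| ≥ r): ∅.
p(0) = -18, so log|p(0)| = log(18) = 2.8904.
Apply Jensen: I(r) = log|p(0)| + Σ_k log(r/|z_k|), summed over zeros inside |z| < r.
  log(r/|z_k|) for z_k = 3: log(7/3) = 0.8473
  log(r/|z_k|) for z_k = -6: log(7/6) = 0.1542
Sum over inside zeros: 1.0014.
I(r) = log|p(0)| + (inside sum) = 2.8904 + 1.0014 = 3.8918.
Closed form (all zeros inside, monic): I(r) = n·log(r) = 2·log(7) = 3.8918. ✓

I(r) ≈ 3.8918.


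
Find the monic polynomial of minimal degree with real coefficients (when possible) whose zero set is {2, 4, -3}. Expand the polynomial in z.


The polynomial is p(z) = ∏_{α ∈ S} (z − α), where S = {2, 4, -3}.
Expanding the product yields: p(z) = z^3 -3·z^2 -10·z + 24.
The resulting polynomial has degree 3 and real coefficients as required.

p(z) = z^3 -3·z^2 -10·z + 24.


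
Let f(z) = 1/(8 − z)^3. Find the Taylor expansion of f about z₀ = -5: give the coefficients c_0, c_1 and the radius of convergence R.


Let w = z − z₀, so z = z₀ + w.
Then 8 − z = 8 − (z₀ + w) = (8 − z₀) − w = 13 − w.
f(z) = 1/(13 − w)^3 = (1/(13)^3) · (1 − w/(13))^{−3}.
By the binomial series (1−u)^{−3} = Σ_{n≥0} C(n+2, 2) u^n for |u|<1, with u = w/(13):
  c_n = C(n+2, 2) / (13)^(n+3).
  c_0 = 1/(13)^3 = 1/2197.
  c_1 = 3/(13)^4 = 3/28561.
The series is valid for |w/d| < 1, i.e. |z − z₀| < |d|.
Radius of convergence: R = |8 − z₀| = |13| = 13 (distance from z₀ to the singularity z = 8).

c_0 = 1/2197, c_1 = 3/28561; R = 13.


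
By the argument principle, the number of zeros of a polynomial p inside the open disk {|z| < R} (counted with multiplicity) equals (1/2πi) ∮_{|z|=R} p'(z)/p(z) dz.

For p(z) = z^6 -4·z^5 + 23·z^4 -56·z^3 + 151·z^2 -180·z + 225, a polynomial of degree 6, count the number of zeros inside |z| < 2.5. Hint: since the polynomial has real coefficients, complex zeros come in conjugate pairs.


The zeros of p are: (1 + 2i), (1 - 2i), (0 + 3i), (0 - 3i), (1 + 2i), (1 - 2i).
Their magnitudes are: 2.236, 2.236, 3, 3, 2.236, 2.236.
Zeros with |z| < R = 2.5: (1 + 2i), (1 - 2i), (1 + 2i), (1 - 2i).
Count = 4.
By the argument principle, (1/2πi) ∮_{|z|=R} p'(z)/p(z) dz equals exactly this count.

Number of zeros inside |z| < 2.5: 4.


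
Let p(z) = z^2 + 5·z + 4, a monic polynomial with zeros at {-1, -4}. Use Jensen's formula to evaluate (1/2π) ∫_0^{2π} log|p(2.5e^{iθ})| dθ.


Zeros: -4, -1; r = 2.5.
Inside |z| < r: -1. Outside (|z| ≥ r): -4.
p(0) = 4, so log|p(0)| = log(4) = 1.3863.
Apply Jensen: I(r) = log|p(0)| + Σ_k log(r/|z_k|), summed over zeros inside |z| < r.
  log(r/|z_k|) for z_k = -1: log(2.5/1) = 0.9163
  Outside zeros (-4) contribute nothing to the Jensen sum.
Sum over inside zeros: 0.9163.
I(r) = log|p(0)| + (inside sum) = 1.3863 + 0.9163 = 2.3026.
Note: since some zeros are outside |z| ≤ r, the simplified n·log(r) form does NOT apply — only the inside zeros contribute.

I(r) ≈ 2.3026.


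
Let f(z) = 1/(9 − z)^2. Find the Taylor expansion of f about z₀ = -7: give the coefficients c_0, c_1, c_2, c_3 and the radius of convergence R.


Let w = z − z₀, so z = z₀ + w.
Then 9 − z = 9 − (z₀ + w) = (9 − z₀) − w = 16 − w.
f(z) = 1/(16 − w)^2 = (1/(16)^2) · (1 − w/(16))^{−2}.
By the binomial series (1−u)^{−2} = Σ_{n≥0} C(n+1, 1) u^n for |u|<1, with u = w/(16):
  c_n = C(n+1, 1) / (16)^(n+2).
  c_0 = 1/(16)^2 = 1/256.
  c_1 = 2/(16)^3 = 1/2048.
  c_2 = 3/(16)^4 = 3/65536.
  c_3 = 4/(16)^5 = 1/262144.
The series is valid for |w/d| < 1, i.e. |z − z₀| < |d|.
Radius of convergence: R = |9 − z₀| = |16| = 16 (distance from z₀ to the singularity z = 9).

c_0 = 1/256, c_1 = 1/2048, c_2 = 3/65536, c_3 = 1/262144; R = 16.


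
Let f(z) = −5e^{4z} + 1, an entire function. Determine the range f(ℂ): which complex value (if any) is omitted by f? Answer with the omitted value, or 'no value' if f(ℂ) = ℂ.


Little Picard bounds the complement of f(ℂ) to at most one point.
e^{4z} is never zero on ℂ, so -5·e^{4z} takes every value in ℂ ∖ {0}. Adding 1 shifts the range to ℂ ∖ {1}. Thus f omits exactly the value 1.

Omitted value: 1.


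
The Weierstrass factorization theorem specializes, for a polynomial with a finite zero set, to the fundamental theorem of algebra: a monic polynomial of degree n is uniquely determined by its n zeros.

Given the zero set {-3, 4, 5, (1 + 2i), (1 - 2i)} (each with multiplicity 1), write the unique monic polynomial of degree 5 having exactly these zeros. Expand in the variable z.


The polynomial is p(z) = ∏_{α ∈ S} (z − α), where S = {-3, 4, 5, (1 + 2i), (1 - 2i)}.
Expanding the product yields: p(z) = z^5 -8·z^4 + 10·z^3 + 44·z^2 -155·z + 300.
Note conjugate pairs combine to real quadratics: (z − (1+2i))(z − (1−2i)) = z² − 2z + 5.
The resulting polynomial has degree 5 and real coefficients as required.

p(z) = z^5 -8·z^4 + 10·z^3 + 44·z^2 -155·z + 300.


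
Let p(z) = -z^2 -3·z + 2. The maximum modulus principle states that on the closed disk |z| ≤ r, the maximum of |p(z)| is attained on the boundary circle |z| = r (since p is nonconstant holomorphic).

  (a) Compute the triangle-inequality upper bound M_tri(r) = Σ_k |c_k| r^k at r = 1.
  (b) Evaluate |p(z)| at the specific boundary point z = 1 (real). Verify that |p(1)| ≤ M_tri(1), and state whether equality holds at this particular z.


Coefficients: c_0 = 2, c_1 = -3, c_2 = -1. Radius r = 1.
Part (a). Triangle bound: M_tri(r) = Σ_k |c_k| r^k
  = |2|·1^0 + |-3|·1^1 + |-1|·1^2
  = 2 + 3 + 1 = 6.
This bounds M(r) := max_{|z|=r} |p(z)| from above; equality holds iff all terms c_k z^k can be made to align in phase at a single z on |z|=r.
Part (b). At z = 1 (real, on the circle |z| = r):
  p(1) = (2)·1^0 + (-3)·1^1 + (-1)·1^2 = -2.
  |p(1)| = 2.
Check: |p(1)| = 2 ≤ 6 = M_tri(1). ✓ Equality does not hold at z = 1 (the coefficients have mixed signs, so the terms do not all align in phase there).

M_tri(1) = 6; |p(1)| = 2; equality at z=1: no.


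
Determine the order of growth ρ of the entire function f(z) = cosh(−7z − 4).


cosh(w) is a linear combination of e^{iw} and e^{−iw} (or e^w, e^{−w} in the hyperbolic case), so |cosh(w)| ≤ e^{|w|}. With w = −7z − 4, |w| ≤ 7|z| + 4 = 7r + 4 on |z| = r, giving M(r) ≤ e^{7r + 4}, so ρ ≤ 1. On a suitable ray (z = it for sin/cos; z = t for sinh/cosh, t real → ∞), |cosh(−7z − 4)| grows like e^{7|t|}/2, so ρ ≥ 1. Hence ρ = 1.
Therefore ρ = 1.

Order ρ = 1.


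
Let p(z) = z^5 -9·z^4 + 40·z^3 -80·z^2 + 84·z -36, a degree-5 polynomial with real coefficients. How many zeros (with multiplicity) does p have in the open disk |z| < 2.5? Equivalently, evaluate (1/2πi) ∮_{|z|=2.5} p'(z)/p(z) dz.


The zeros of p are: (1 + 1i), (1 - 1i), (3 + 3i), (3 - 3i), 1.
Their magnitudes are: 1.414, 1.414, 4.243, 4.243, 1.
Zeros with |z| < R = 2.5: (1 + 1i), (1 - 1i), 1.
Count = 3.
By the argument principle, (1/2πi) ∮_{|z|=R} p'(z)/p(z) dz equals exactly this count.

Number of zeros inside |z| < 2.5: 3.


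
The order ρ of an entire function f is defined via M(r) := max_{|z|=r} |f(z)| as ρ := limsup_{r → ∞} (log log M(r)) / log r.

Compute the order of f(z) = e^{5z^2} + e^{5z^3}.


Each summand is entire of order 2 and 3 respectively (as in the single-exponential case). The order of a sum is at most the max of the orders, so ρ ≤ 3. For the lower bound: on |z|=r choose arg z so that 5z^3 is real positive; then |e^{5z^3}| = e^{5r^3} while |e^{5z^2}| ≤ e^{5r^2} = o(e^{5r^3}). So |f| ≥ e^{5r^3}(1 − o(1)) and ρ ≥ 3. Hence ρ = max(2, 3) = 3.
Therefore ρ = 3.

Order ρ = 3.


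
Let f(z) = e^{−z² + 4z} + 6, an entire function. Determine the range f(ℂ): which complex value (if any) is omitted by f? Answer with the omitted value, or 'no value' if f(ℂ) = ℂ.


Little Picard bounds the complement of f(ℂ) to at most one point.
The exponent g(z) = −z² + 4z is a nonconstant polynomial, hence surjective onto ℂ. So e^{g(z)} takes every value in {e^w : w ∈ ℂ} = ℂ ∖ {0}. Adding 6 shifts the range to ℂ ∖ {6}. f omits exactly 6.

Omitted value: 6.


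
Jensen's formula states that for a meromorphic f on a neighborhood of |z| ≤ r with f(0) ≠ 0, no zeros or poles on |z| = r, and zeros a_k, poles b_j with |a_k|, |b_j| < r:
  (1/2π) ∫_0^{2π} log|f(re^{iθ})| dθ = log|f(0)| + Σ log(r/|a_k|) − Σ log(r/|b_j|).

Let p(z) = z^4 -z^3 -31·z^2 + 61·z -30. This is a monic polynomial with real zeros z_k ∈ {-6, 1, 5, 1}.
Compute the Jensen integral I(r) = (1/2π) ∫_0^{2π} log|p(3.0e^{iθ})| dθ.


Zeros: -6, 1, 1, 5; r = 3.0.
Inside |z| < r: 1, 1. Outside (|z| ≥ r): -6, 5.
p(0) = -30, so log|p(0)| = log(30) = 3.4012.
Apply Jensen: I(r) = log|p(0)| + Σ_k log(r/|z_k|), summed over zeros inside |z| < r.
  log(r/|z_k|) for z_k = 1: log(3.0/1) = 1.0986
  log(r/|z_k|) for z_k = 1: log(3.0/1) = 1.0986
  Outside zeros (-6, 5) contribute nothing to the Jensen sum.
Sum over inside zeros: 2.1972.
I(r) = log|p(0)| + (inside sum) = 3.4012 + 2.1972 = 5.5984.
Note: since some zeros are outside |z| ≤ r, the simplified n·log(r) form does NOT apply — only the inside zeros contribute.

I(r) ≈ 5.5984.


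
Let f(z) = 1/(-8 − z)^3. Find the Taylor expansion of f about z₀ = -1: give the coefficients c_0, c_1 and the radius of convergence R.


Let w = z − z₀, so z = z₀ + w.
Then -8 − z = -8 − (z₀ + w) = (-8 − z₀) − w = -7 − w.
f(z) = 1/(-7 − w)^3 = (1/(-7)^3) · (1 − w/(-7))^{−3}.
By the binomial series (1−u)^{−3} = Σ_{n≥0} C(n+2, 2) u^n for |u|<1, with u = w/(-7):
  c_n = C(n+2, 2) / (-7)^(n+3).
  c_0 = 1/(-7)^3 = -1/343.
  c_1 = 3/(-7)^4 = 3/2401.
The series is valid for |w/d| < 1, i.e. |z − z₀| < |d|.
Radius of convergence: R = |-8 − z₀| = |-7| = 7 (distance from z₀ to the singularity z = -8).

c_0 = -1/343, c_1 = 3/2401; R = 7.


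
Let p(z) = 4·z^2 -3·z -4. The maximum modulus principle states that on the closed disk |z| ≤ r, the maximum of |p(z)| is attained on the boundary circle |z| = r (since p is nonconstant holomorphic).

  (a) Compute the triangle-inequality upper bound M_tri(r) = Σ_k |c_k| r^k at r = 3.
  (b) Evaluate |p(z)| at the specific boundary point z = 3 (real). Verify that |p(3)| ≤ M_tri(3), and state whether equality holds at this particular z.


Coefficients: c_0 = -4, c_1 = -3, c_2 = 4. Radius r = 3.
Part (a). Triangle bound: M_tri(r) = Σ_k |c_k| r^k
  = |-4|·3^0 + |-3|·3^1 + |4|·3^2
  = 4 + 9 + 36 = 49.
This bounds M(r) := max_{|z|=r} |p(z)| from above; equality holds iff all terms c_k z^k can be made to align in phase at a single z on |z|=r.
Part (b). At z = 3 (real, on the circle |z| = r):
  p(3) = (-4)·3^0 + (-3)·3^1 + (4)·3^2 = 23.
  |p(3)| = 23.
Check: |p(3)| = 23 ≤ 49 = M_tri(3). ✓ Equality does not hold at z = 3 (the coefficients have mixed signs, so the terms do not all align in phase there).

M_tri(3) = 49; |p(3)| = 23; equality at z=3: no.


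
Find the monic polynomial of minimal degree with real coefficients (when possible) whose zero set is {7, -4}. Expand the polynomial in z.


The polynomial is p(z) = ∏_{α ∈ S} (z − α), where S = {7, -4}.
Expanding the product yields: p(z) = z^2 -3·z -28.
The resulting polynomial has degree 2 and real coefficients as required.

p(z) = z^2 -3·z -28.


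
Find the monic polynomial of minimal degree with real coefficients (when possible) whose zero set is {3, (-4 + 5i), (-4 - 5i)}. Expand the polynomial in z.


The polynomial is p(z) = ∏_{α ∈ S} (z − α), where S = {3, (-4 + 5i), (-4 - 5i)}.
Expanding the product yields: p(z) = z^3 + 5·z^2 + 17·z -123.
Note conjugate pairs combine to real quadratics: (z − (-4+5i))(z − (-4−5i)) = z² + 8z + 41.
The resulting polynomial has degree 3 and real coefficients as required.

p(z) = z^3 + 5·z^2 + 17·z -123.


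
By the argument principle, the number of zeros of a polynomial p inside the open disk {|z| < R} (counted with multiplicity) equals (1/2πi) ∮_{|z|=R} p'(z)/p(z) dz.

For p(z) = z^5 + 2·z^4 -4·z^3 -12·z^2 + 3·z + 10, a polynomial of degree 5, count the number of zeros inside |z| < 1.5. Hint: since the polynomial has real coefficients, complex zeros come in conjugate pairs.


The zeros of p are: 1, 2, (-2 + 1i), (-2 - 1i), -1.
Their magnitudes are: 1, 2, 2.236, 2.236, 1.
Zeros with |z| < R = 1.5: 1, -1.
Count = 2.
By the argument principle, (1/2πi) ∮_{|z|=R} p'(z)/p(z) dz equals exactly this count.

Number of zeros inside |z| < 1.5: 2.


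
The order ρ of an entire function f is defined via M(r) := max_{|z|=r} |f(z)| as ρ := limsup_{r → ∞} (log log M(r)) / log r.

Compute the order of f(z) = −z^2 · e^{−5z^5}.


M(r) = max_{|z|=r} |-1|·|z|^2·|e^{−5z^5}| = 1·r^2 · e^{5r^5} (the factors attain their maxima compatibly on |z|=r). Then log M(r) = log 1 + 2·log r + 5r^5, dominated by the last term, so log log M(r) ~ 5·log r. The polynomial factor -1z^2 contributes only a log r term and does not affect the order. ρ = 5.
Therefore ρ = 5.

Order ρ = 5.


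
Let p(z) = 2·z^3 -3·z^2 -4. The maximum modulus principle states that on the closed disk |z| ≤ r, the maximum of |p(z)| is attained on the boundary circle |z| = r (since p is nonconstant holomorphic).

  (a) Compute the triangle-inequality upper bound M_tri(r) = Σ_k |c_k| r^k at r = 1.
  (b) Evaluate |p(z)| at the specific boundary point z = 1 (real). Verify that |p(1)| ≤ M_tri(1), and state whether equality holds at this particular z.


Coefficients: c_0 = -4, c_1 = 0, c_2 = -3, c_3 = 2. Radius r = 1.
Part (a). Triangle bound: M_tri(r) = Σ_k |c_k| r^k
  = |-4|·1^0 + |0|·1^1 + |-3|·1^2 + |2|·1^3
  = 4 + 0 + 3 + 2 = 9.
This bounds M(r) := max_{|z|=r} |p(z)| from above; equality holds iff all terms c_k z^k can be made to align in phase at a single z on |z|=r.
Part (b). At z = 1 (real, on the circle |z| = r):
  p(1) = (-4)·1^0 + (0)·1^1 + (-3)·1^2 + (2)·1^3 = -5.
  |p(1)| = 5.
Check: |p(1)| = 5 ≤ 9 = M_tri(1). ✓ Equality does not hold at z = 1 (the coefficients have mixed signs, so the terms do not all align in phase there).

M_tri(1) = 9; |p(1)| = 5; equality at z=1: no.


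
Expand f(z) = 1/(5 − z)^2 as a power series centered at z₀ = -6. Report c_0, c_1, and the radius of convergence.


Let w = z − z₀, so z = z₀ + w.
Then 5 − z = 5 − (z₀ + w) = (5 − z₀) − w = 11 − w.
f(z) = 1/(11 − w)^2 = (1/(11)^2) · (1 − w/(11))^{−2}.
By the binomial series (1−u)^{−2} = Σ_{n≥0} C(n+1, 1) u^n for |u|<1, with u = w/(11):
  c_n = C(n+1, 1) / (11)^(n+2).
  c_0 = 1/(11)^2 = 1/121.
  c_1 = 2/(11)^3 = 2/1331.
The series is valid for |w/d| < 1, i.e. |z − z₀| < |d|.
Radius of convergence: R = |5 − z₀| = |11| = 11 (distance from z₀ to the singularity z = 5).

c_0 = 1/121, c_1 = 2/1331; R = 11.


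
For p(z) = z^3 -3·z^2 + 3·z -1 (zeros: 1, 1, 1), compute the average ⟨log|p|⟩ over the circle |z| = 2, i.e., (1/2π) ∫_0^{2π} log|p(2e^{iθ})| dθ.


Zeros: 1, 1, 1; r = 2.
Inside |z| < r: 1, 1, 1. Outside (|z| ≥ r): ∅.
p(0) = -1, so log|p(0)| = log(1) = 0.0000.
Apply Jensen: I(r) = log|p(0)| + Σ_k log(r/|z_k|), summed over zeros inside |z| < r.
  log(r/|z_k|) for z_k = 1: log(2/1) = 0.6931
  log(r/|z_k|) for z_k = 1: log(2/1) = 0.6931
  log(r/|z_k|) for z_k = 1: log(2/1) = 0.6931
Sum over inside zeros: 2.0794.
I(r) = log|p(0)| + (inside sum) = 0.0000 + 2.0794 = 2.0794.
Closed form (all zeros inside, monic): I(r) = n·log(r) = 3·log(2) = 2.0794. ✓

I(r) ≈ 2.0794.


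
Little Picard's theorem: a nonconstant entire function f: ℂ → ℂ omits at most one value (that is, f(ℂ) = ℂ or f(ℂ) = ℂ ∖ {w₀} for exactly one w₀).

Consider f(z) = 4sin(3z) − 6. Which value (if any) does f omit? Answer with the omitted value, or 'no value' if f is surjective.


Little Picard bounds the complement of f(ℂ) to at most one point.
sin is entire and surjective onto ℂ: for every w ∈ ℂ, sin(ζ) = w has a solution ζ ∈ ℂ (e.g., via the complex inverse arcsin). With ζ = 3z this gives z = ζ/(3). Then 4·sin(3z) takes every value in 4·ℂ = ℂ, and adding -6 is a bijection of ℂ. So f is surjective and omits no value. (Note: only on the real line is sin bounded by [−1, 1].)

Omitted value: no value.


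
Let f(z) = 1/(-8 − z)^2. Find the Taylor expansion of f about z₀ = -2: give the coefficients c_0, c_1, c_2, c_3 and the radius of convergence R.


Let w = z − z₀, so z = z₀ + w.
Then -8 − z = -8 − (z₀ + w) = (-8 − z₀) − w = -6 − w.
f(z) = 1/(-6 − w)^2 = (1/(-6)^2) · (1 − w/(-6))^{−2}.
By the binomial series (1−u)^{−2} = Σ_{n≥0} C(n+1, 1) u^n for |u|<1, with u = w/(-6):
  c_n = C(n+1, 1) / (-6)^(n+2).
  c_0 = 1/(-6)^2 = 1/36.
  c_1 = 2/(-6)^3 = -1/108.
  c_2 = 3/(-6)^4 = 1/432.
  c_3 = 4/(-6)^5 = -1/1944.
The series is valid for |w/d| < 1, i.e. |z − z₀| < |d|.
Radius of convergence: R = |-8 − z₀| = |-6| = 6 (distance from z₀ to the singularity z = -8).

c_0 = 1/36, c_1 = -1/108, c_2 = 1/432, c_3 = -1/1944; R = 6.


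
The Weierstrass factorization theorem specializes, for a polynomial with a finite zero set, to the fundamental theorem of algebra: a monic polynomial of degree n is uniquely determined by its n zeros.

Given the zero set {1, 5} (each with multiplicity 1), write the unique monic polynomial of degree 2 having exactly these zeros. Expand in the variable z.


The polynomial is p(z) = ∏_{α ∈ S} (z − α), where S = {1, 5}.
Expanding the product yields: p(z) = z^2 -6·z + 5.
The resulting polynomial has degree 2 and real coefficients as required.

p(z) = z^2 -6·z + 5.


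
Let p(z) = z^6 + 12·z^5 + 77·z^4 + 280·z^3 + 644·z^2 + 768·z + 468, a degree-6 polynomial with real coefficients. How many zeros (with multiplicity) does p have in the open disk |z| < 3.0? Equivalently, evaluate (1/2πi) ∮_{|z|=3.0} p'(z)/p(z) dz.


The zeros of p are: (-2 + 3i), (-2 - 3i), (-1 + 1i), (-1 - 1i), (-3 + 3i), (-3 - 3i).
Their magnitudes are: 3.606, 3.606, 1.414, 1.414, 4.243, 4.243.
Zeros with |z| < R = 3.0: (-1 + 1i), (-1 - 1i).
Count = 2.
By the argument principle, (1/2πi) ∮_{|z|=R} p'(z)/p(z) dz equals exactly this count.

Number of zeros inside |z| < 3.0: 2.


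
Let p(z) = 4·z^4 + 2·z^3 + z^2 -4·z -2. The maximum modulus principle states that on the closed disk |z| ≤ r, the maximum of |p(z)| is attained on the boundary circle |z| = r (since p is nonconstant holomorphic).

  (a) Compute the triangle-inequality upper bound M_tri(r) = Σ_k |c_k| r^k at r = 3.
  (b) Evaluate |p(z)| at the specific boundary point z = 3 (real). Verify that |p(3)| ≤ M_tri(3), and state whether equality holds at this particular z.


Coefficients: c_0 = -2, c_1 = -4, c_2 = 1, c_3 = 2, c_4 = 4. Radius r = 3.
Part (a). Triangle bound: M_tri(r) = Σ_k |c_k| r^k
  = |-2|·3^0 + |-4|·3^1 + |1|·3^2 + |2|·3^3 + |4|·3^4
  = 2 + 12 + 9 + 54 + 324 = 401.
This bounds M(r) := max_{|z|=r} |p(z)| from above; equality holds iff all terms c_k z^k can be made to align in phase at a single z on |z|=r.
Part (b). At z = 3 (real, on the circle |z| = r):
  p(3) = (-2)·3^0 + (-4)·3^1 + (1)·3^2 + (2)·3^3 + (4)·3^4 = 373.
  |p(3)| = 373.
Check: |p(3)| = 373 ≤ 401 = M_tri(3). ✓ Equality does not hold at z = 3 (the coefficients have mixed signs, so the terms do not all align in phase there).

M_tri(3) = 401; |p(3)| = 373; equality at z=3: no.


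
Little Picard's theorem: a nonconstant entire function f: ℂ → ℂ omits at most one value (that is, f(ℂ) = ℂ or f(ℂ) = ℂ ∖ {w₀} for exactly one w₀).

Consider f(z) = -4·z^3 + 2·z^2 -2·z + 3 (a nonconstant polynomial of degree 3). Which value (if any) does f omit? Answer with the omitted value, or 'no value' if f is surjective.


Little Picard bounds the complement of f(ℂ) to at most one point.
For every w ∈ ℂ, the equation p(z) − w = 0 is a nonconstant polynomial in z and hence has at least one root by the fundamental theorem of algebra. So p is surjective onto ℂ, omitting no value.

Omitted value: no value.


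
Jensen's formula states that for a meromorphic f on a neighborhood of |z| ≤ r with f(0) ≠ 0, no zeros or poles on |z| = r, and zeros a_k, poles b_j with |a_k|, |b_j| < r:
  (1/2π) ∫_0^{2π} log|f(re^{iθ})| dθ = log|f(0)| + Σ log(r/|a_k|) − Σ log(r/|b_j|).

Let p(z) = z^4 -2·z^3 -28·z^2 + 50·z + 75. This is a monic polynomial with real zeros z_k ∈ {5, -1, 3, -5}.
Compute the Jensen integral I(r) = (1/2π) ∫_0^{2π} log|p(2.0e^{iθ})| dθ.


Zeros: -5, -1, 3, 5; r = 2.0.
Inside |z| < r: -1. Outside (|z| ≥ r): -5, 3, 5.
p(0) = 75, so log|p(0)| = log(75) = 4.3175.
Apply Jensen: I(r) = log|p(0)| + Σ_k log(r/|z_k|), summed over zeros inside |z| < r.
  log(r/|z_k|) for z_k = -1: log(2.0/1) = 0.6931
  Outside zeros (-5, 3, 5) contribute nothing to the Jensen sum.
Sum over inside zeros: 0.6931.
I(r) = log|p(0)| + (inside sum) = 4.3175 + 0.6931 = 5.0106.
Note: since some zeros are outside |z| ≤ r, the simplified n·log(r) form does NOT apply — only the inside zeros contribute.

I(r) ≈ 5.0106.


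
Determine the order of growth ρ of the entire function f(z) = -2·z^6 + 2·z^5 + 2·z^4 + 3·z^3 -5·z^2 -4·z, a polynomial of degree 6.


|f(z)| ≤ Σ|c_k|·r^k = O(r^6) as r → ∞. Polynomial growth is O(e^{r^ε}) for every ε > 0 (since r^6/e^{r^ε} → 0), so ρ ≤ ε for all ε > 0, i.e. ρ = 0. Every nonconstant polynomial has order 0.
Therefore ρ = 0.

Order ρ = 0.


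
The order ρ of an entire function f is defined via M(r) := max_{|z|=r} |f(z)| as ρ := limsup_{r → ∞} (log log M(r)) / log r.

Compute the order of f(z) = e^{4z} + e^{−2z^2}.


Each summand is entire of order 1 and 2 respectively (as in the single-exponential case). The order of a sum is at most the max of the orders, so ρ ≤ 2. For the lower bound: on |z|=r choose arg z so that -2z^2 is real positive; then |e^{-2z^2}| = e^{2r^2} while |e^{4z}| ≤ e^{4r^1} = o(e^{2r^2}). So |f| ≥ e^{2r^2}(1 − o(1)) and ρ ≥ 2. Hence ρ = max(1, 2) = 2.
Therefore ρ = 2.

Order ρ = 2.


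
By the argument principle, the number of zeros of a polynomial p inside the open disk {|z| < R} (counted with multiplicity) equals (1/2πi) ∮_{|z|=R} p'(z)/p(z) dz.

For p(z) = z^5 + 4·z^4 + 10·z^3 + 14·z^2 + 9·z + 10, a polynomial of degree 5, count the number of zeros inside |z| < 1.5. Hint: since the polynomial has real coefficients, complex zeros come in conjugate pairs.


The zeros of p are: -2, (-1 + 2i), (-1 - 2i), (0 + 1i), (0 - 1i).
Their magnitudes are: 2, 2.236, 2.236, 1, 1.
Zeros with |z| < R = 1.5: (0 + 1i), (0 - 1i).
Count = 2.
By the argument principle, (1/2πi) ∮_{|z|=R} p'(z)/p(z) dz equals exactly this count.

Number of zeros inside |z| < 1.5: 2.


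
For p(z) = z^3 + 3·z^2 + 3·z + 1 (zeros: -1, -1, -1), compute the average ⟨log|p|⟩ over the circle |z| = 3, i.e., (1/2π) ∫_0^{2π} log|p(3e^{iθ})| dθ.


Zeros: -1, -1, -1; r = 3.
Inside |z| < r: -1, -1, -1. Outside (|z| ≥ r): ∅.
p(0) = 1, so log|p(0)| = log(1) = 0.0000.
Apply Jensen: I(r) = log|p(0)| + Σ_k log(r/|z_k|), summed over zeros inside |z| < r.
  log(r/|z_k|) for z_k = -1: log(3/1) = 1.0986
  log(r/|z_k|) for z_k = -1: log(3/1) = 1.0986
  log(r/|z_k|) for z_k = -1: log(3/1) = 1.0986
Sum over inside zeros: 3.2958.
I(r) = log|p(0)| + (inside sum) = 0.0000 + 3.2958 = 3.2958.
Closed form (all zeros inside, monic): I(r) = n·log(r) = 3·log(3) = 3.2958. ✓

I(r) ≈ 3.2958.


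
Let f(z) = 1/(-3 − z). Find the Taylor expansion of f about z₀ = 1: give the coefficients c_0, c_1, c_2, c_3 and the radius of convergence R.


Let w = z − z₀, so z = z₀ + w.
Then -3 − z = -3 − (z₀ + w) = (-3 − z₀) − w = -4 − w.
f(z) = 1/(-4 − w) = (1/(-4)) · 1/(1 − w/(-4)) = Σ_{n≥0} w^n / (-4)^(n+1).
So c_n = 1/(-4)^(n+1):
  c_0 = 1/(-4)^1 = -1/4.
  c_1 = 1/(-4)^2 = 1/16.
  c_2 = 1/(-4)^3 = -1/64.
  c_3 = 1/(-4)^4 = 1/256.
The series is valid for |w/d| < 1, i.e. |z − z₀| < |d|.
Radius of convergence: R = |-3 − z₀| = |-4| = 4 (distance from z₀ to the singularity z = -3).

c_0 = -1/4, c_1 = 1/16, c_2 = -1/64, c_3 = 1/256; R = 4.


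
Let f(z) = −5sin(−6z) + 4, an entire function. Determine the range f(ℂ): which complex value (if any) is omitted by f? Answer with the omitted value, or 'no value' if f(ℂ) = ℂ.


Little Picard bounds the complement of f(ℂ) to at most one point.
sin is entire and surjective onto ℂ: for every w ∈ ℂ, sin(ζ) = w has a solution ζ ∈ ℂ (e.g., via the complex inverse arcsin). With ζ = −6z this gives z = ζ/(-6). Then -5·sin(−6z) takes every value in -5·ℂ = ℂ, and adding 4 is a bijection of ℂ. So f is surjective and omits no value. (Note: only on the real line is sin bounded by [−1, 1].)

Omitted value: no value.


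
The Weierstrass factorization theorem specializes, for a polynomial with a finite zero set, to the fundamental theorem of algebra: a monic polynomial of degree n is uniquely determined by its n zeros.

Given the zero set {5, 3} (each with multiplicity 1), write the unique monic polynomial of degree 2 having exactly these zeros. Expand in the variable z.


The polynomial is p(z) = ∏_{α ∈ S} (z − α), where S = {5, 3}.
Expanding the product yields: p(z) = z^2 -8·z + 15.
The resulting polynomial has degree 2 and real coefficients as required.

p(z) = z^2 -8·z + 15.


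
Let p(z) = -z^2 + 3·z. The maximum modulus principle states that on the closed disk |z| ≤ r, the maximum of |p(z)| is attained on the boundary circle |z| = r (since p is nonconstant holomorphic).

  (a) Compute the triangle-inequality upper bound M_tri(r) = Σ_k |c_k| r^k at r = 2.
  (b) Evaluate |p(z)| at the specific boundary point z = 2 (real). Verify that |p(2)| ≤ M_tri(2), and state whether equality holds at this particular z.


Coefficients: c_0 = 0, c_1 = 3, c_2 = -1. Radius r = 2.
Part (a). Triangle bound: M_tri(r) = Σ_k |c_k| r^k
  = |0|·2^0 + |3|·2^1 + |-1|·2^2
  = 0 + 6 + 4 = 10.
This bounds M(r) := max_{|z|=r} |p(z)| from above; equality holds iff all terms c_k z^k can be made to align in phase at a single z on |z|=r.
Part (b). At z = 2 (real, on the circle |z| = r):
  p(2) = (0)·2^0 + (3)·2^1 + (-1)·2^2 = 2.
  |p(2)| = 2.
Check: |p(2)| = 2 ≤ 10 = M_tri(2). ✓ Equality does not hold at z = 2 (the coefficients have mixed signs, so the terms do not all align in phase there).

M_tri(2) = 10; |p(2)| = 2; equality at z=2: no.


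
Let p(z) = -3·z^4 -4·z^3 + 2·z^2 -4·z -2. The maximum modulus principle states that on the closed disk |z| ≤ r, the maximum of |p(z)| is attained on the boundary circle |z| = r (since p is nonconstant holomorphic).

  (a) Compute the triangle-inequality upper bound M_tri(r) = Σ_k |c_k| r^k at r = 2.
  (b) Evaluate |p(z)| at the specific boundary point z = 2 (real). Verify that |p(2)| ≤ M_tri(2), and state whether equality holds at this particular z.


Coefficients: c_0 = -2, c_1 = -4, c_2 = 2, c_3 = -4, c_4 = -3. Radius r = 2.
Part (a). Triangle bound: M_tri(r) = Σ_k |c_k| r^k
  = |-2|·2^0 + |-4|·2^1 + |2|·2^2 + |-4|·2^3 + |-3|·2^4
  = 2 + 8 + 8 + 32 + 48 = 98.
This bounds M(r) := max_{|z|=r} |p(z)| from above; equality holds iff all terms c_k z^k can be made to align in phase at a single z on |z|=r.
Part (b). At z = 2 (real, on the circle |z| = r):
  p(2) = (-2)·2^0 + (-4)·2^1 + (2)·2^2 + (-4)·2^3 + (-3)·2^4 = -82.
  |p(2)| = 82.
Check: |p(2)| = 82 ≤ 98 = M_tri(2). ✓ Equality does not hold at z = 2 (the coefficients have mixed signs, so the terms do not all align in phase there).

M_tri(2) = 98; |p(2)| = 82; equality at z=2: no.


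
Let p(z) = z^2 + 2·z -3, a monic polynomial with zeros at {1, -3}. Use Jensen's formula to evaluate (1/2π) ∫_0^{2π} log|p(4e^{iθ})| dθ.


Zeros: -3, 1; r = 4.
Inside |z| < r: -3, 1. Outside (|z| ≥ r): ∅.
p(0) = -3, so log|p(0)| = log(3) = 1.0986.
Apply Jensen: I(r) = log|p(0)| + Σ_k log(r/|z_k|), summed over zeros inside |z| < r.
  log(r/|z_k|) for z_k = 1: log(4/1) = 1.3863
  log(r/|z_k|) for z_k = -3: log(4/3) = 0.2877
Sum over inside zeros: 1.6740.
I(r) = log|p(0)| + (inside sum) = 1.0986 + 1.6740 = 2.7726.
Closed form (all zeros inside, monic): I(r) = n·log(r) = 2·log(4) = 2.7726. ✓

I(r) ≈ 2.7726.


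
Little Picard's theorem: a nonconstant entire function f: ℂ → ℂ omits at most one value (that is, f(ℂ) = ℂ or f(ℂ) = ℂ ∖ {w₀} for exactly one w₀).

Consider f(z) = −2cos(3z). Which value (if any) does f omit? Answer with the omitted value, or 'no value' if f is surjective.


Little Picard bounds the complement of f(ℂ) to at most one point.
cos is entire and surjective onto ℂ: for every w ∈ ℂ, cos(ζ) = w has a solution ζ ∈ ℂ (e.g., via the complex inverse arccos). With ζ = 3z this gives z = ζ/(3). Then -2·cos(3z) takes every value in -2·ℂ = ℂ, and adding 0 is a bijection of ℂ. So f is surjective and omits no value. (Note: only on the real line is cos bounded by [−1, 1].)

Omitted value: no value.


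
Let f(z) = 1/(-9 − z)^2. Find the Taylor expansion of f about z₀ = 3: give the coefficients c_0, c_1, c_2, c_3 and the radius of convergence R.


Let w = z − z₀, so z = z₀ + w.
Then -9 − z = -9 − (z₀ + w) = (-9 − z₀) − w = -12 − w.
f(z) = 1/(-12 − w)^2 = (1/(-12)^2) · (1 − w/(-12))^{−2}.
By the binomial series (1−u)^{−2} = Σ_{n≥0} C(n+1, 1) u^n for |u|<1, with u = w/(-12):
  c_n = C(n+1, 1) / (-12)^(n+2).
  c_0 = 1/(-12)^2 = 1/144.
  c_1 = 2/(-12)^3 = -1/864.
  c_2 = 3/(-12)^4 = 1/6912.
  c_3 = 4/(-12)^5 = -1/62208.
The series is valid for |w/d| < 1, i.e. |z − z₀| < |d|.
Radius of convergence: R = |-9 − z₀| = |-12| = 12 (distance from z₀ to the singularity z = -9).

c_0 = 1/144, c_1 = -1/864, c_2 = 1/6912, c_3 = -1/62208; R = 12.
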